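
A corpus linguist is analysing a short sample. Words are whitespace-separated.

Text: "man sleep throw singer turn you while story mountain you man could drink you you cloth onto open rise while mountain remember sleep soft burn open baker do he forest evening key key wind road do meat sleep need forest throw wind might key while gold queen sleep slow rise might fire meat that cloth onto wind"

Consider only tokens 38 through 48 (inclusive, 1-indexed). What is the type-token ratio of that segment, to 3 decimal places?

Segment tokens 38–48: sleep, need, forest, throw, wind, might, key, while, gold, queen, sleep
Segment N = 11, segment V = 10.
TTR = 10 / 11 = 0.909

0.909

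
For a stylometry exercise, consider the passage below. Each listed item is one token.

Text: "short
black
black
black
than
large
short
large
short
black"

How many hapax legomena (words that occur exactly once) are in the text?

Frequencies: black:4, short:3, large:2, than:1
Hapax (freq=1): than

1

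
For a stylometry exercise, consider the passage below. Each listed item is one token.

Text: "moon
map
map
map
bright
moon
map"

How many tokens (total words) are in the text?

7

Tokens: moon, map, map, map, bright, moon, map
N = 7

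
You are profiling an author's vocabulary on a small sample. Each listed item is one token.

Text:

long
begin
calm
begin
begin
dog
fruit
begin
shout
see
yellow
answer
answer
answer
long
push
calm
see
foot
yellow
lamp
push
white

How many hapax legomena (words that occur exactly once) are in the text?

Frequencies: begin:4, answer:3, long:2, calm:2, see:2, yellow:2, push:2, dog:1, fruit:1, shout:1, foot:1, lamp:1, white:1
Hapax (freq=1): dog, foot, fruit, lamp, shout, white

6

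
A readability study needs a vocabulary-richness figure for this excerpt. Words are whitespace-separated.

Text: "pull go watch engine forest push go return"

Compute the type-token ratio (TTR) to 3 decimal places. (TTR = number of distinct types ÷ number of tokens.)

N = 8 tokens, V = 7 types.
TTR = V / N = 7 / 8 = 0.875

0.875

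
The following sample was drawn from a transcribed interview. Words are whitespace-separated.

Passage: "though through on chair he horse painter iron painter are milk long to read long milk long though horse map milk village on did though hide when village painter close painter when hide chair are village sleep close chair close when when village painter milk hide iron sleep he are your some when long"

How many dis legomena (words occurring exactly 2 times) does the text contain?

Frequencies: painter:5, when:5, milk:4, long:4, village:4, though:3, chair:3, are:3, hide:3, close:3, on:2, he:2, horse:2, iron:2, sleep:2, through:1, to:1, read:1, map:1, did:1, … (2 more, each freq 1)
Words with frequency 2: he, horse, iron, on, sleep

5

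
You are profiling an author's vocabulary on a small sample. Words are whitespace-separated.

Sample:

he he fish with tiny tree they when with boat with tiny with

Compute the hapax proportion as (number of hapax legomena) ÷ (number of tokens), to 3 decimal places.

0.385

Frequencies: with:4, he:2, tiny:2, fish:1, tree:1, they:1, when:1, boat:1
Hapax count = 5; token count = 13.
Ratio = 5 / 13 = 0.385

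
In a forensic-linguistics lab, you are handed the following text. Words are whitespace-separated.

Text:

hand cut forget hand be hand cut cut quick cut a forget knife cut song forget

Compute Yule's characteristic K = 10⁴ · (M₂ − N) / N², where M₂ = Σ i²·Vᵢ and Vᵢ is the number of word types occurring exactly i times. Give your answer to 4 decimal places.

Frequencies: cut:5, hand:3, forget:3, be:1, quick:1, a:1, knife:1, song:1
N = 16. Frequency spectrum: V_1=5, V_3=2, V_5=1
M₂ = 1²·5 + 3²·2 + 5²·1 = 48
K = 10000 × (48 − 16) / 16² = 1250.0000

1250.0000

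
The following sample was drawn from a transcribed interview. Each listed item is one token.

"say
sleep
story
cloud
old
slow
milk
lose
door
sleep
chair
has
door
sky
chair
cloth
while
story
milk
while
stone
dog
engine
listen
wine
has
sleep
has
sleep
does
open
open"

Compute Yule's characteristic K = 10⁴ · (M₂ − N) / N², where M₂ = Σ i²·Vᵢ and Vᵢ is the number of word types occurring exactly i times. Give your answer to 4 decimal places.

292.9688

Frequencies: sleep:4, has:3, story:2, milk:2, door:2, chair:2, while:2, open:2, say:1, cloud:1, old:1, slow:1, lose:1, sky:1, cloth:1, stone:1, dog:1, engine:1, listen:1, wine:1, … (1 more, each freq 1)
N = 32. Frequency spectrum: V_1=13, V_2=6, V_3=1, V_4=1
M₂ = 1²·13 + 2²·6 + 3²·1 + 4²·1 = 62
K = 10000 × (62 − 32) / 32² = 292.9688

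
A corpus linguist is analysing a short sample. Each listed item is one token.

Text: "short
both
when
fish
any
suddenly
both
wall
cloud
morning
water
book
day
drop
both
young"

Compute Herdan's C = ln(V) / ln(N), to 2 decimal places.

N = 16, V = 14.
ln(V) = 2.639057, ln(N) = 2.772589
C = 2.639057 / 2.772589 = 0.95

0.95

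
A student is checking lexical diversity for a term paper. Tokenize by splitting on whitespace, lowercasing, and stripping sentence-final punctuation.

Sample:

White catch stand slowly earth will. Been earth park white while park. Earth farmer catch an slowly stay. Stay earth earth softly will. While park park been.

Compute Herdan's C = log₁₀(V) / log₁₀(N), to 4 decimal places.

N = 27, V = 13.
log₁₀(V) = 1.113943, log₁₀(N) = 1.431364
C = 1.113943 / 1.431364 = 0.7782

0.7782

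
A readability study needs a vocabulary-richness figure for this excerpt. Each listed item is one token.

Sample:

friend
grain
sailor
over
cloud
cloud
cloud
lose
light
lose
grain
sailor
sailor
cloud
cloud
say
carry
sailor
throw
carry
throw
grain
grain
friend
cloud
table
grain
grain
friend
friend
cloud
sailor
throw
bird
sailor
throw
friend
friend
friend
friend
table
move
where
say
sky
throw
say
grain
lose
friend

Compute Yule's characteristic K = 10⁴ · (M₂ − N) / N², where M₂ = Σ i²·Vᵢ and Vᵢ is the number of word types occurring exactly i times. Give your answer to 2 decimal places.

888.00

Frequencies: friend:9, grain:7, cloud:7, sailor:6, throw:5, lose:3, say:3, carry:2, table:2, over:1, light:1, bird:1, move:1, where:1, sky:1
N = 50. Frequency spectrum: V_1=6, V_2=2, V_3=2, V_5=1, V_6=1, V_7=2, V_9=1
M₂ = 1²·6 + 2²·2 + 3²·2 + 5²·1 + 6²·1 + 7²·2 + 9²·1 = 272
K = 10000 × (272 − 50) / 50² = 888.00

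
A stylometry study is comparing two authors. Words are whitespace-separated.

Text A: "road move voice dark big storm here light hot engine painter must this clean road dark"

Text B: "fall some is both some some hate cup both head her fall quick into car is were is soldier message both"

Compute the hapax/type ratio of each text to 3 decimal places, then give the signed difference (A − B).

0.143

A: hapax=12, V=14, ratio=0.857
B: hapax=10, V=14, ratio=0.714
Difference = 0.857 − 0.714 = 0.143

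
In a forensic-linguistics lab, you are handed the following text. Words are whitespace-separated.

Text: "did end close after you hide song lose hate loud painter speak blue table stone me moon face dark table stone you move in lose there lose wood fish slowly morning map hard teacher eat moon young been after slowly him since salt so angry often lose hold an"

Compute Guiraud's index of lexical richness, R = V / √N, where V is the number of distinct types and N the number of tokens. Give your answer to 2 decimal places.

N = 49, V = 40.
√N = 7.000000
R = 40 / 7.000000 = 5.71

5.71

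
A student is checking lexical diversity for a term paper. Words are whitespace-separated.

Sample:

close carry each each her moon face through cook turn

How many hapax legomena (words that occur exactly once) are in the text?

8

Frequencies: each:2, close:1, carry:1, her:1, moon:1, face:1, through:1, cook:1, turn:1
Hapax (freq=1): carry, close, cook, face, her, moon, through, turn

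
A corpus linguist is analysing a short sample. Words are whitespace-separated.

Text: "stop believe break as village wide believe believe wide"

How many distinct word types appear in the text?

6

Distinct types: {as, believe, break, stop, village, wide}
V = 6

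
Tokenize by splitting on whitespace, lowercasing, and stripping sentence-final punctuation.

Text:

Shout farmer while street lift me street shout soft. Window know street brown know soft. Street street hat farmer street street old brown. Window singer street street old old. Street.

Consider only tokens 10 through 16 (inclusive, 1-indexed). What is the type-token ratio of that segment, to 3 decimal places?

Segment tokens 10–16: window, know, street, brown, know, soft, street
Segment N = 7, segment V = 5.
TTR = 5 / 7 = 0.714

0.714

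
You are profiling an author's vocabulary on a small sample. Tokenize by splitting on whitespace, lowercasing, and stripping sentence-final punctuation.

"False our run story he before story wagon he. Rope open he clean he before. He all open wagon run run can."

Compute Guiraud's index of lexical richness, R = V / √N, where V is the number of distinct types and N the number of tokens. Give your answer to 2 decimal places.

N = 22, V = 12.
√N = 4.690416
R = 12 / 4.690416 = 2.56

2.56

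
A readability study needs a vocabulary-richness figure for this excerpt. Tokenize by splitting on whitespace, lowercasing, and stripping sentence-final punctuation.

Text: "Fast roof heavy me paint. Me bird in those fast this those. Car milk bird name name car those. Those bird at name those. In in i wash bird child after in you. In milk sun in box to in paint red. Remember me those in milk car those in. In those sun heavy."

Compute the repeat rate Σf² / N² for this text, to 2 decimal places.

Frequencies: in:10, those:8, bird:4, me:3, car:3, milk:3, name:3, fast:2, heavy:2, paint:2, sun:2, roof:1, this:1, at:1, i:1, wash:1, child:1, after:1, you:1, box:1, … (3 more, each freq 1)
Σf² = 244; N² = 2916
Repeat rate = 244 / 2916 = 0.08

0.08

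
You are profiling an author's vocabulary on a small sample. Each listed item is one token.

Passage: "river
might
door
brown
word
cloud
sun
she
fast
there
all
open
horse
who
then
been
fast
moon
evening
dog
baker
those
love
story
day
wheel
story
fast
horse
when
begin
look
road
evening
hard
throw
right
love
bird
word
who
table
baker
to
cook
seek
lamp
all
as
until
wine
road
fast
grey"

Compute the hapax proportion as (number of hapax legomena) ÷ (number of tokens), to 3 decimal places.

Frequencies: fast:4, word:2, all:2, horse:2, who:2, evening:2, baker:2, love:2, story:2, road:2, river:1, might:1, door:1, brown:1, cloud:1, sun:1, she:1, there:1, open:1, then:1, … (22 more, each freq 1)
Hapax count = 32; token count = 54.
Ratio = 32 / 54 = 0.593

0.593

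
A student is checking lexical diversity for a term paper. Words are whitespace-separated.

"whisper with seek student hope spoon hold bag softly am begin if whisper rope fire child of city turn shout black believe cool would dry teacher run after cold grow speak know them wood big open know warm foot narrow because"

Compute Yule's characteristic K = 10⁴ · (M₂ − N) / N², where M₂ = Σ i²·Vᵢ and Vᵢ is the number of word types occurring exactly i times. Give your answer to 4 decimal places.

23.7954

Frequencies: whisper:2, know:2, with:1, seek:1, student:1, hope:1, spoon:1, hold:1, bag:1, softly:1, am:1, begin:1, if:1, rope:1, fire:1, child:1, of:1, city:1, turn:1, shout:1, … (19 more, each freq 1)
N = 41. Frequency spectrum: V_1=37, V_2=2
M₂ = 1²·37 + 2²·2 = 45
K = 10000 × (45 − 41) / 41² = 23.7954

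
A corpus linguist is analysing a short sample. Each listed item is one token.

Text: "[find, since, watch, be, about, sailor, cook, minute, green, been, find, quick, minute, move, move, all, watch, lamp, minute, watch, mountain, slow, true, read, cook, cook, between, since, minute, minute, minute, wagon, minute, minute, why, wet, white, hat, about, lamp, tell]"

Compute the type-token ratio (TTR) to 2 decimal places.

N = 41 tokens, V = 25 types.
TTR = V / N = 25 / 41 = 0.61

0.61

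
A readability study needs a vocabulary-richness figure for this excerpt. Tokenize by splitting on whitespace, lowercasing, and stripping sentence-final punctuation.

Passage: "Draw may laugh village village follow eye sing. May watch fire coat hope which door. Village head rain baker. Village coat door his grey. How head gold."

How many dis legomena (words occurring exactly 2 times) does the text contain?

4

Frequencies: village:4, may:2, coat:2, door:2, head:2, draw:1, laugh:1, follow:1, eye:1, sing:1, watch:1, fire:1, hope:1, which:1, rain:1, baker:1, his:1, grey:1, how:1, gold:1
Words with frequency 2: coat, door, head, may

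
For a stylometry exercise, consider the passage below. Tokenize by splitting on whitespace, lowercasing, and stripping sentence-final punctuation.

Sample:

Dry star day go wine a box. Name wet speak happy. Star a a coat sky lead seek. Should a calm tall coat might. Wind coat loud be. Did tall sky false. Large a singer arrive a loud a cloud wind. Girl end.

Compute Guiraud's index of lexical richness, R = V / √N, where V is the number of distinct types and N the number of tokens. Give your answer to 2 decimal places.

4.57

N = 43, V = 30.
√N = 6.557439
R = 30 / 6.557439 = 4.57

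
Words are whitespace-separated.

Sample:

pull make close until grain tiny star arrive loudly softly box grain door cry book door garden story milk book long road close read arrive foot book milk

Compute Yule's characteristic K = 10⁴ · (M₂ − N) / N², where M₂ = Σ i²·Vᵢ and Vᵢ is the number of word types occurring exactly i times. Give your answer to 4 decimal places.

204.0816

Frequencies: book:3, close:2, grain:2, arrive:2, door:2, milk:2, pull:1, make:1, until:1, tiny:1, star:1, loudly:1, softly:1, box:1, cry:1, garden:1, story:1, long:1, road:1, read:1, … (1 more, each freq 1)
N = 28. Frequency spectrum: V_1=15, V_2=5, V_3=1
M₂ = 1²·15 + 2²·5 + 3²·1 = 44
K = 10000 × (44 − 28) / 28² = 204.0816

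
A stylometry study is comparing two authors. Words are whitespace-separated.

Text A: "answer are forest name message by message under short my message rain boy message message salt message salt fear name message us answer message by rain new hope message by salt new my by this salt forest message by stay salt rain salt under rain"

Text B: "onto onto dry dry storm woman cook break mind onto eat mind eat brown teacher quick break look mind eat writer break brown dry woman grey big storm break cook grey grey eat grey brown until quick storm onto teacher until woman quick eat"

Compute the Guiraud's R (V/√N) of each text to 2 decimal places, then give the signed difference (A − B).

0.27

A: V=18, N=45, R=2.68
B: V=16, N=44, R=2.41
Difference = 2.68 − 2.41 = 0.27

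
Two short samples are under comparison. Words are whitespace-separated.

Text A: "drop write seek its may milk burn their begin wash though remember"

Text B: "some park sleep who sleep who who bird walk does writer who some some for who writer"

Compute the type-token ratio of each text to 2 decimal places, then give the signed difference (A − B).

TTR(A) = 12/12 = 1.00
TTR(B) = 9/17 = 0.53
Difference = 1.00 − 0.53 = 0.47

0.47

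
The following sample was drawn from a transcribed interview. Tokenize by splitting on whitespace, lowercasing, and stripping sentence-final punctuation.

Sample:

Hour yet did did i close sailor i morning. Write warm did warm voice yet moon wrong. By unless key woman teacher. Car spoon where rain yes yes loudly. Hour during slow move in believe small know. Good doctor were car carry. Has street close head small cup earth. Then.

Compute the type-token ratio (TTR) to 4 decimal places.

0.8000

N = 50 tokens, V = 40 types.
TTR = V / N = 40 / 50 = 0.8000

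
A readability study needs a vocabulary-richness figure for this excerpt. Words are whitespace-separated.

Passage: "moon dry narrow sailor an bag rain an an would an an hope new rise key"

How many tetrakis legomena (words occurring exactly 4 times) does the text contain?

Frequencies: an:5, moon:1, dry:1, narrow:1, sailor:1, bag:1, rain:1, would:1, hope:1, new:1, rise:1, key:1
Words with frequency 4: (none)

0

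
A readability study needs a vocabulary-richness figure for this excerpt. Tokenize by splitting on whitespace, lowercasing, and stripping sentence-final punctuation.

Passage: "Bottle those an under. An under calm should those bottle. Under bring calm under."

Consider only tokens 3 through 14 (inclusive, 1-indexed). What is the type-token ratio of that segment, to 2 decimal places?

Segment tokens 3–14: an, under, an, under, calm, should, those, bottle, under, bring, calm, under
Segment N = 12, segment V = 7.
TTR = 7 / 12 = 0.58

0.58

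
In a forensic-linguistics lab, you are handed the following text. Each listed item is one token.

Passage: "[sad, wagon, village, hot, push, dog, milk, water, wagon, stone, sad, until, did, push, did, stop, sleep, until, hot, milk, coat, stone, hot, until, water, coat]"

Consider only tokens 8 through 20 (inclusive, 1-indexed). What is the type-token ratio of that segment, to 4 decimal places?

0.8462

Segment tokens 8–20: water, wagon, stone, sad, until, did, push, did, stop, sleep, until, hot, milk
Segment N = 13, segment V = 11.
TTR = 11 / 13 = 0.8462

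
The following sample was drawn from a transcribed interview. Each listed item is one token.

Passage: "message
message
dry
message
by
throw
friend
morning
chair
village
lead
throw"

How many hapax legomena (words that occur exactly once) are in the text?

Frequencies: message:3, throw:2, dry:1, by:1, friend:1, morning:1, chair:1, village:1, lead:1
Hapax (freq=1): by, chair, dry, friend, lead, morning, village

7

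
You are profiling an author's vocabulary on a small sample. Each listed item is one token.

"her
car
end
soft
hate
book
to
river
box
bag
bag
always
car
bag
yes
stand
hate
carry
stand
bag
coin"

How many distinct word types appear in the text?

15

Distinct types: {always, bag, book, box, car, carry, coin, end, hate, her, river, soft, stand, to, yes}
V = 15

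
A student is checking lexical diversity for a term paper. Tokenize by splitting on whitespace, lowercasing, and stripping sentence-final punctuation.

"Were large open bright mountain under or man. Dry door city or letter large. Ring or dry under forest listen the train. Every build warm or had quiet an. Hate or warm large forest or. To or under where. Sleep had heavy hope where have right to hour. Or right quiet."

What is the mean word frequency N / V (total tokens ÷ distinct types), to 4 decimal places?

1.5938

N = 51 tokens, V = 32 types.
Mean frequency = N / V = 51 / 32 = 1.5938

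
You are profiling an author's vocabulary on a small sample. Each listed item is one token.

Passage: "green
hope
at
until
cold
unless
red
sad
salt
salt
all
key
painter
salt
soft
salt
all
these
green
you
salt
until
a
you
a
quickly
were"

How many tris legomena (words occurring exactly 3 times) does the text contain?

0

Frequencies: salt:5, green:2, until:2, all:2, you:2, a:2, hope:1, at:1, cold:1, unless:1, red:1, sad:1, key:1, painter:1, soft:1, these:1, quickly:1, were:1
Words with frequency 3: (none)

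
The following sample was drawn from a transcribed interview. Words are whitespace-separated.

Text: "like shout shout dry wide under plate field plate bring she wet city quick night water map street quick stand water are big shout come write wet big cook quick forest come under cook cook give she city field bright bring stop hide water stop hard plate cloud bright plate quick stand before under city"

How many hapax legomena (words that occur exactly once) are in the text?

Frequencies: plate:4, quick:4, shout:3, under:3, city:3, water:3, cook:3, field:2, bring:2, she:2, wet:2, stand:2, big:2, come:2, bright:2, stop:2, like:1, dry:1, wide:1, night:1, … (10 more, each freq 1)
Hapax (freq=1): are, before, cloud, dry, forest, give, hard, hide, like, map, night, street, wide, write

14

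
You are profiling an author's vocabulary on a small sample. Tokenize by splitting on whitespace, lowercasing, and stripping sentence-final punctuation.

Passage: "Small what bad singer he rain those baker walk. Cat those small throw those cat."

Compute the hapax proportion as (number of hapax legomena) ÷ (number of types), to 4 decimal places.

Frequencies: those:3, small:2, cat:2, what:1, bad:1, singer:1, he:1, rain:1, baker:1, walk:1, throw:1
Hapax count = 8; type count = 11.
Ratio = 8 / 11 = 0.7273

0.7273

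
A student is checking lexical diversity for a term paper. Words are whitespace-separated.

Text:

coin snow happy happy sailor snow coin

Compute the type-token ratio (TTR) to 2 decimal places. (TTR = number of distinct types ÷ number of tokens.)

0.57

N = 7 tokens, V = 4 types.
TTR = V / N = 4 / 7 = 0.57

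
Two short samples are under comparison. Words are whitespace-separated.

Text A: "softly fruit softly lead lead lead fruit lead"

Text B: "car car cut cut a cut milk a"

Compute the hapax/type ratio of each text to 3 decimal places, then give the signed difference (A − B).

A: hapax=0, V=3, ratio=0.000
B: hapax=1, V=4, ratio=0.250
Difference = 0.000 − 0.250 = -0.250

-0.250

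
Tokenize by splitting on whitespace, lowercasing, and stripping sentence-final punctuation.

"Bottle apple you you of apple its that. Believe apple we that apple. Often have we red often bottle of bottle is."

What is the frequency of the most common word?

Frequencies: apple:4, bottle:3, you:2, of:2, that:2, we:2, often:2, its:1, believe:1, have:1, red:1, is:1
Most common: 'apple' with frequency 4.

4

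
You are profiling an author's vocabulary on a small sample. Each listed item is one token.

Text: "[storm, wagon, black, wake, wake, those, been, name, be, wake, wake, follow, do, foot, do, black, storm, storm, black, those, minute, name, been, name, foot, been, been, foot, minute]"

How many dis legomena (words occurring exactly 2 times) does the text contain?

3

Frequencies: wake:4, been:4, storm:3, black:3, name:3, foot:3, those:2, do:2, minute:2, wagon:1, be:1, follow:1
Words with frequency 2: do, minute, those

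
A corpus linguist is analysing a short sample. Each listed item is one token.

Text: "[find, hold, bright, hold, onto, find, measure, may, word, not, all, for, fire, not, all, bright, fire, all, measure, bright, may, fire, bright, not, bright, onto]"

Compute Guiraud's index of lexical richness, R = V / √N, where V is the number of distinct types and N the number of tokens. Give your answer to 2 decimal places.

N = 26, V = 11.
√N = 5.099020
R = 11 / 5.099020 = 2.16

2.16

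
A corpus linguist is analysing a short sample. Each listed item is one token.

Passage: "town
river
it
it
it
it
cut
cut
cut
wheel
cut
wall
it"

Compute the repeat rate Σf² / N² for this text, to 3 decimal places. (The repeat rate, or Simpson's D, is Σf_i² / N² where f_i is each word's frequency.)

0.266

Frequencies: it:5, cut:4, town:1, river:1, wheel:1, wall:1
Σf² = 45; N² = 169
Repeat rate = 45 / 169 = 0.266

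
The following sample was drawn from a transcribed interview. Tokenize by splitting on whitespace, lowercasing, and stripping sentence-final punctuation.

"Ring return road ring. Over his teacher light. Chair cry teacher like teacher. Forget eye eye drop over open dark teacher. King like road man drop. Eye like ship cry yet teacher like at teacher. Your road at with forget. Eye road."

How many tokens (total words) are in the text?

Tokens: ring, return, road, ring, over, his, teacher, light, chair, cry, teacher, like, teacher, forget, eye, eye, drop, over, open, dark, teacher, king, like, road, man, drop, eye, like, ship, cry, yet, teacher, like, at, teacher, your, road, at, with, forget, eye, road
N = 42

42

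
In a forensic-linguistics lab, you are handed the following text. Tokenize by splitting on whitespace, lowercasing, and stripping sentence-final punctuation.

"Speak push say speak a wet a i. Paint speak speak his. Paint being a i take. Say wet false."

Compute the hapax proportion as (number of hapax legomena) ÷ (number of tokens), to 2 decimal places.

Frequencies: speak:4, a:3, say:2, wet:2, i:2, paint:2, push:1, his:1, being:1, take:1, false:1
Hapax count = 5; token count = 20.
Ratio = 5 / 20 = 0.25

0.25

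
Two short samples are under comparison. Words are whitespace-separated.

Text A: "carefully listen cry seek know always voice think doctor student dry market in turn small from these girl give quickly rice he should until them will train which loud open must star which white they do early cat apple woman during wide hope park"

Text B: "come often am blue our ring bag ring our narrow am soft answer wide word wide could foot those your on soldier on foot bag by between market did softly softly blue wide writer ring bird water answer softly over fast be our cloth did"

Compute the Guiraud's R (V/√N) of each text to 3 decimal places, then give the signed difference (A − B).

2.010

A: V=43, N=44, R=6.482
B: V=30, N=45, R=4.472
Difference = 6.482 − 4.472 = 2.010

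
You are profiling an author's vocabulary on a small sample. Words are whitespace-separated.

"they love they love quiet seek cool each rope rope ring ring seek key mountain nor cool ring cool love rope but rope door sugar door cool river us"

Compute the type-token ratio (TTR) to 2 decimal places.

N = 29 tokens, V = 16 types.
TTR = V / N = 16 / 29 = 0.55

0.55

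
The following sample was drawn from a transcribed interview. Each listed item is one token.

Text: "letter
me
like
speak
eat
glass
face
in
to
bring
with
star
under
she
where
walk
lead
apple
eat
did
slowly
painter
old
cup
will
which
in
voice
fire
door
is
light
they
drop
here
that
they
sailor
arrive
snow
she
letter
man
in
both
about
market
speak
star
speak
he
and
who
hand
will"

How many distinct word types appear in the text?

Distinct types: {about, and, apple, arrive, both, bring, cup, did, door, drop, eat, face, fire, glass, hand, he, here, in, is, lead, letter, light, like, man, market, me, old, painter, sailor, she, slowly, snow, speak, star, that, they, to, under, voice, walk, where, which, who, will, with}
V = 45

45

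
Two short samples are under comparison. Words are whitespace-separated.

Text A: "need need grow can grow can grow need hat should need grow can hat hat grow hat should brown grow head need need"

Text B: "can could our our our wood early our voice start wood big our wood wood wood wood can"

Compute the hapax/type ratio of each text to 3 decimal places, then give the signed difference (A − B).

A: hapax=2, V=7, ratio=0.286
B: hapax=5, V=8, ratio=0.625
Difference = 0.286 − 0.625 = -0.339

-0.339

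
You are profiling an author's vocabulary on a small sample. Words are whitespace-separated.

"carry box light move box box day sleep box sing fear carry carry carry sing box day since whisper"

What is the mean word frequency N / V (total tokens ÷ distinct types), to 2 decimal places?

N = 19 tokens, V = 10 types.
Mean frequency = N / V = 19 / 10 = 1.90

1.90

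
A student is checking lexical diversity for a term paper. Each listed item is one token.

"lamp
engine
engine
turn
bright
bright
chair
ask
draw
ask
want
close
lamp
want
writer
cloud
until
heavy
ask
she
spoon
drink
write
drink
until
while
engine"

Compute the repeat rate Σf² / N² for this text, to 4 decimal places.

0.0672

Frequencies: engine:3, ask:3, lamp:2, bright:2, want:2, until:2, drink:2, turn:1, chair:1, draw:1, close:1, writer:1, cloud:1, heavy:1, she:1, spoon:1, write:1, while:1
Σf² = 49; N² = 729
Repeat rate = 49 / 729 = 0.0672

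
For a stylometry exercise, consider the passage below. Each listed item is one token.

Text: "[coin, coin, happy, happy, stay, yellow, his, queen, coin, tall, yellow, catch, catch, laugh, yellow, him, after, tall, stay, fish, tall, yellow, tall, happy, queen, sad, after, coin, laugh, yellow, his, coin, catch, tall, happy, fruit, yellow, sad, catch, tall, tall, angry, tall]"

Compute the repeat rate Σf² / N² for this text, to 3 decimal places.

0.100

Frequencies: tall:8, yellow:6, coin:5, happy:4, catch:4, stay:2, his:2, queen:2, laugh:2, after:2, sad:2, him:1, fish:1, fruit:1, angry:1
Σf² = 185; N² = 1849
Repeat rate = 185 / 1849 = 0.100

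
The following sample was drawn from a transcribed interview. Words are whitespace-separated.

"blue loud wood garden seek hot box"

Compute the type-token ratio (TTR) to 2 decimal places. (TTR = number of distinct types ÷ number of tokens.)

1.00

N = 7 tokens, V = 7 types.
TTR = V / N = 7 / 7 = 1.00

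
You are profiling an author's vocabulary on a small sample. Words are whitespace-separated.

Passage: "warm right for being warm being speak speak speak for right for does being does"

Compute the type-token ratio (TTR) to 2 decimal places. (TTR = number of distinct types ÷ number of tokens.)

0.40

N = 15 tokens, V = 6 types.
TTR = V / N = 6 / 15 = 0.40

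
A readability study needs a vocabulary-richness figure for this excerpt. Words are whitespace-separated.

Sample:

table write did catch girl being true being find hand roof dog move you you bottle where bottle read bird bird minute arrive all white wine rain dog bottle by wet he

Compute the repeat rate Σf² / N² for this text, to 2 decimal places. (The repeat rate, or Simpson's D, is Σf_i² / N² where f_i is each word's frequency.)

Frequencies: bottle:3, being:2, dog:2, you:2, bird:2, table:1, write:1, did:1, catch:1, girl:1, true:1, find:1, hand:1, roof:1, move:1, where:1, read:1, minute:1, arrive:1, all:1, … (6 more, each freq 1)
Σf² = 46; N² = 1024
Repeat rate = 46 / 1024 = 0.04

0.04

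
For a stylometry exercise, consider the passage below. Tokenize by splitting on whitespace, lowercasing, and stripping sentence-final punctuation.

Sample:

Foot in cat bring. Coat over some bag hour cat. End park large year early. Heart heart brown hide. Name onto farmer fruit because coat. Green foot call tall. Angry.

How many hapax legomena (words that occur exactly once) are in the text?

22

Frequencies: foot:2, cat:2, coat:2, heart:2, in:1, bring:1, over:1, some:1, bag:1, hour:1, end:1, park:1, large:1, year:1, early:1, brown:1, hide:1, name:1, onto:1, farmer:1, … (6 more, each freq 1)
Hapax (freq=1): angry, bag, because, bring, brown, call, early, end, farmer, fruit, green, hide, hour, in, large, name, onto, over, park, some, tall, year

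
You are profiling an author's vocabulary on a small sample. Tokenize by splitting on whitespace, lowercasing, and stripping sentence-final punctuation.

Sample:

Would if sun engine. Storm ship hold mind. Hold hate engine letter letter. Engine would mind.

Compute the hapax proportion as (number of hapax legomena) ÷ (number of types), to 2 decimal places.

Frequencies: engine:3, would:2, hold:2, mind:2, letter:2, if:1, sun:1, storm:1, ship:1, hate:1
Hapax count = 5; type count = 10.
Ratio = 5 / 10 = 0.50

0.50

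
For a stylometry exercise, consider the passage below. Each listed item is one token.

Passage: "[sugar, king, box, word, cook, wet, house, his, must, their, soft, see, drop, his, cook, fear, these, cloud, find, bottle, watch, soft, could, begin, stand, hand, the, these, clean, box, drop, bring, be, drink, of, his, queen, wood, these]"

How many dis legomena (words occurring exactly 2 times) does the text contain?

Frequencies: his:3, these:3, box:2, cook:2, soft:2, drop:2, sugar:1, king:1, word:1, wet:1, house:1, must:1, their:1, see:1, fear:1, cloud:1, find:1, bottle:1, watch:1, could:1, … (11 more, each freq 1)
Words with frequency 2: box, cook, drop, soft

4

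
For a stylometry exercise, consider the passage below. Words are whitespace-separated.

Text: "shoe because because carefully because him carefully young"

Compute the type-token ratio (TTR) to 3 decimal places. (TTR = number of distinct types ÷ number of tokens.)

0.625

N = 8 tokens, V = 5 types.
TTR = V / N = 5 / 8 = 0.625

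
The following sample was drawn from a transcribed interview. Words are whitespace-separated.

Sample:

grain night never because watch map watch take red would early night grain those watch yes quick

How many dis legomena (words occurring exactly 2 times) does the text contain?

2

Frequencies: watch:3, grain:2, night:2, never:1, because:1, map:1, take:1, red:1, would:1, early:1, those:1, yes:1, quick:1
Words with frequency 2: grain, night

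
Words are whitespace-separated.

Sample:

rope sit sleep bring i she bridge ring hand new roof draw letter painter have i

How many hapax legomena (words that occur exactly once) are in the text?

Frequencies: i:2, rope:1, sit:1, sleep:1, bring:1, she:1, bridge:1, ring:1, hand:1, new:1, roof:1, draw:1, letter:1, painter:1, have:1
Hapax (freq=1): bridge, bring, draw, hand, have, letter, new, painter, ring, roof, rope, she, sit, sleep

14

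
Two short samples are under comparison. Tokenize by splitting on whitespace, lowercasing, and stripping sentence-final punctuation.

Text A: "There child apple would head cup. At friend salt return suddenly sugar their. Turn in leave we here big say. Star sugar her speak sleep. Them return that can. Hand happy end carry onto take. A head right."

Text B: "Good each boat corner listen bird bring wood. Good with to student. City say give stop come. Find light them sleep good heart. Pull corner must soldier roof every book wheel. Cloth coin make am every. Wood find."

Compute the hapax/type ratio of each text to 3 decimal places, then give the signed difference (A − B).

A: hapax=32, V=35, ratio=0.914
B: hapax=27, V=32, ratio=0.844
Difference = 0.914 − 0.844 = 0.070

0.070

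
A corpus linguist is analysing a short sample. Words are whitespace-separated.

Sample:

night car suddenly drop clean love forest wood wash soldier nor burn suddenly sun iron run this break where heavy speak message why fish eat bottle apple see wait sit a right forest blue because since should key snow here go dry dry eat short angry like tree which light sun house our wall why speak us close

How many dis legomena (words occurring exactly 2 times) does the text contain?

Frequencies: suddenly:2, forest:2, sun:2, speak:2, why:2, eat:2, dry:2, night:1, car:1, drop:1, clean:1, love:1, wood:1, wash:1, soldier:1, nor:1, burn:1, iron:1, run:1, this:1, … (31 more, each freq 1)
Words with frequency 2: dry, eat, forest, speak, suddenly, sun, why

7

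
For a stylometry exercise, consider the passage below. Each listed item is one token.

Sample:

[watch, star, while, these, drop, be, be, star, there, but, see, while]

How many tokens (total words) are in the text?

12

Tokens: watch, star, while, these, drop, be, be, star, there, but, see, while
N = 12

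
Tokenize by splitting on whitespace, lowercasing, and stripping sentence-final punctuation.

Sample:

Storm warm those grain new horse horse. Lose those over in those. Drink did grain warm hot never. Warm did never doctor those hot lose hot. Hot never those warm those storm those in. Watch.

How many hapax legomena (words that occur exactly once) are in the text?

Frequencies: those:7, warm:4, hot:4, never:3, storm:2, grain:2, horse:2, lose:2, in:2, did:2, new:1, over:1, drink:1, doctor:1, watch:1
Hapax (freq=1): doctor, drink, new, over, watch

5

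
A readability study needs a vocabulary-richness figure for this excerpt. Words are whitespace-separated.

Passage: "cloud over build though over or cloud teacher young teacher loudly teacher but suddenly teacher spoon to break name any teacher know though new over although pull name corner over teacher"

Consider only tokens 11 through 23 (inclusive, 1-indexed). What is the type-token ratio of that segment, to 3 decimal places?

0.846

Segment tokens 11–23: loudly, teacher, but, suddenly, teacher, spoon, to, break, name, any, teacher, know, though
Segment N = 13, segment V = 11.
TTR = 11 / 13 = 0.846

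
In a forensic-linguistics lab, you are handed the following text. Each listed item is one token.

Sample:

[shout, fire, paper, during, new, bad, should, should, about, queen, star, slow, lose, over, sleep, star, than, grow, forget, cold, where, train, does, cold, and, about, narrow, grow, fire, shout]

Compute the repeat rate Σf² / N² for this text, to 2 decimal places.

Frequencies: shout:2, fire:2, should:2, about:2, star:2, grow:2, cold:2, paper:1, during:1, new:1, bad:1, queen:1, slow:1, lose:1, over:1, sleep:1, than:1, forget:1, where:1, train:1, … (3 more, each freq 1)
Σf² = 44; N² = 900
Repeat rate = 44 / 900 = 0.05

0.05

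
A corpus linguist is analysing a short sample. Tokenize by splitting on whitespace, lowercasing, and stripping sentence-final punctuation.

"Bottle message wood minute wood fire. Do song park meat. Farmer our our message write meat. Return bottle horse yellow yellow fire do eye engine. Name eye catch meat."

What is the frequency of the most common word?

3

Frequencies: meat:3, bottle:2, message:2, wood:2, fire:2, do:2, our:2, yellow:2, eye:2, minute:1, song:1, park:1, farmer:1, write:1, return:1, horse:1, engine:1, name:1, catch:1
Most common: 'meat' with frequency 3.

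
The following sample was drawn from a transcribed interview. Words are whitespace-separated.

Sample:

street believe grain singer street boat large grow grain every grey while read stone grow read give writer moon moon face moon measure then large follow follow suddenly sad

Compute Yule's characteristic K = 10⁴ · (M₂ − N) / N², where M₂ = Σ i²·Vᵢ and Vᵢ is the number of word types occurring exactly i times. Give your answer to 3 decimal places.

Frequencies: moon:3, street:2, grain:2, large:2, grow:2, read:2, follow:2, believe:1, singer:1, boat:1, every:1, grey:1, while:1, stone:1, give:1, writer:1, face:1, measure:1, then:1, suddenly:1, … (1 more, each freq 1)
N = 29. Frequency spectrum: V_1=14, V_2=6, V_3=1
M₂ = 1²·14 + 2²·6 + 3²·1 = 47
K = 10000 × (47 − 29) / 29² = 214.031

214.031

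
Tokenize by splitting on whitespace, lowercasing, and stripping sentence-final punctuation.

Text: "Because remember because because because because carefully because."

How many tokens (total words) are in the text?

Tokens: because, remember, because, because, because, because, carefully, because
N = 8

8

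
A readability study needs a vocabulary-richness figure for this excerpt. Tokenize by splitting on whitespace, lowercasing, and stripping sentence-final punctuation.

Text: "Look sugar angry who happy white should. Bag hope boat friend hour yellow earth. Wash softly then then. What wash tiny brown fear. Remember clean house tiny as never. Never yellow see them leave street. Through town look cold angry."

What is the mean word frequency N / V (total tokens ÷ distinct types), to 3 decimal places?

N = 40 tokens, V = 33 types.
Mean frequency = N / V = 40 / 33 = 1.212

1.212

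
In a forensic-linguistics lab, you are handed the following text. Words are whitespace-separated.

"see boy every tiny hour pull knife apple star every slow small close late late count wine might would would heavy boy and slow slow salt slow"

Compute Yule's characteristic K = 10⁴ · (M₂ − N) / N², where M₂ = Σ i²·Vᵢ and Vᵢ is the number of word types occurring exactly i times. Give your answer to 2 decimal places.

Frequencies: slow:4, boy:2, every:2, late:2, would:2, see:1, tiny:1, hour:1, pull:1, knife:1, apple:1, star:1, small:1, close:1, count:1, wine:1, might:1, heavy:1, and:1, salt:1
N = 27. Frequency spectrum: V_1=15, V_2=4, V_4=1
M₂ = 1²·15 + 2²·4 + 4²·1 = 47
K = 10000 × (47 − 27) / 27² = 274.35

274.35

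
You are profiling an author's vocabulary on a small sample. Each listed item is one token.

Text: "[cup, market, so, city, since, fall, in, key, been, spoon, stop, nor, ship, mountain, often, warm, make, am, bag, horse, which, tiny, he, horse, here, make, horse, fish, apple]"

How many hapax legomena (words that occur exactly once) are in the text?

Frequencies: horse:3, make:2, cup:1, market:1, so:1, city:1, since:1, fall:1, in:1, key:1, been:1, spoon:1, stop:1, nor:1, ship:1, mountain:1, often:1, warm:1, am:1, bag:1, … (6 more, each freq 1)
Hapax (freq=1): am, apple, bag, been, city, cup, fall, fish, he, here, in, key, market, mountain, nor, often, ship, since, so, spoon, stop, tiny, warm, which

24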